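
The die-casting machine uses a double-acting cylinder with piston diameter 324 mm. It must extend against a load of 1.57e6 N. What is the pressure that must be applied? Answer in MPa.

P ≈ 19.0 MPa

Cap-side area A_cap = π/4 × (324 mm)² = 82450 mm^2
P = F / A = 1.57e6 N / A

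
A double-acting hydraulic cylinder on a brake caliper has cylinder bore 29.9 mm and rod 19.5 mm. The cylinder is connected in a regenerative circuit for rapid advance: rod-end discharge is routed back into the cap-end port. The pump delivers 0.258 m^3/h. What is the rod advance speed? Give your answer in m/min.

In regeneration the rod-end outflow joins the pump flow into the cap end, so the net volume the pump must supply per unit advance equals the rod cross-section area.
Rod cross-section A_rod = π/4 × (19.5 mm)² = 298.6 mm^2
v = Q_pump / A_rod

v ≈ 14.4 m/min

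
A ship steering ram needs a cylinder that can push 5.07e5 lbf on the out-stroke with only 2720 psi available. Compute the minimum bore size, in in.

D ≈ 15.4 in

Extension force acts on the full piston face: F = P × (π/4)D².
D = √(4F / (πP)) = √(4 × 5.07e5 lbf / (π × 2720 psi))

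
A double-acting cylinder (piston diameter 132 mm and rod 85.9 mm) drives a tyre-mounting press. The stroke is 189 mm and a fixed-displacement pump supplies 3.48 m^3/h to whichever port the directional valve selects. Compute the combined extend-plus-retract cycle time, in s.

Cap-side area A_cap = π/4 × (132 mm)² = 13680 mm^2
Rod-side annular area A_ann = π/4 × (132² − 85.9²) = 7889 mm^2
t_ext = A_cap·L/Q = 2.676 s
t_ret = A_ann·L/Q = 1.543 s
t_cycle = t_ext + t_ret

t ≈ 4.22 s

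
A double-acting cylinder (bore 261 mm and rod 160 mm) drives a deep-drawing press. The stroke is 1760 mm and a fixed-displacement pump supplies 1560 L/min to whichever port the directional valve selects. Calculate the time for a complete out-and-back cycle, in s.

t ≈ 5.88 s

Cap-side area A_cap = π/4 × (261 mm)² = 53500 mm^2
Rod-side annular area A_ann = π/4 × (261² − 160²) = 33400 mm^2
t_ext = A_cap·L/Q = 3.622 s
t_ret = A_ann·L/Q = 2.261 s
t_cycle = t_ext + t_ret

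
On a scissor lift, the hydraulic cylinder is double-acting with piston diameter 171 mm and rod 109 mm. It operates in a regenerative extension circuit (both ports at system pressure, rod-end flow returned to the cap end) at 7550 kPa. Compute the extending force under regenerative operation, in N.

With equal pressure on both faces, forces on the annular region cancel; the net push is pressure × rod cross-section.
Rod cross-section A_rod = π/4 × (109 mm)² = 9331 mm^2
F = P × A_rod

F ≈ 70500 N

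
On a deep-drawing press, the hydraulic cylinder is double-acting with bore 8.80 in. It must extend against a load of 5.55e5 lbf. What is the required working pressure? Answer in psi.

Cap-side area A_cap = π/4 × (8.80 in)² = 60.82 in^2
P = F / A = 5.55e5 lbf / A

P ≈ 9130 psi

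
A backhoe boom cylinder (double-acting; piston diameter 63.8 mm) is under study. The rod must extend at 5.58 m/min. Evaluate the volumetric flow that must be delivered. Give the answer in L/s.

Q ≈ 0.297 L/s

Cap-side area A_cap = π/4 × (63.8 mm)² = 3197 mm^2
Q = A × v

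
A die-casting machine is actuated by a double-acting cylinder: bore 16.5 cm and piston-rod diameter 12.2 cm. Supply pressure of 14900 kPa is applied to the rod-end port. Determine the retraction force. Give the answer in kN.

F ≈ 144 kN

Rod-side annular area A_ann = π/4 × (16.5² − 12.2²) = 96.93 cm^2
On retraction the pressure acts on the annular area (bore minus rod).
F = P × A_ann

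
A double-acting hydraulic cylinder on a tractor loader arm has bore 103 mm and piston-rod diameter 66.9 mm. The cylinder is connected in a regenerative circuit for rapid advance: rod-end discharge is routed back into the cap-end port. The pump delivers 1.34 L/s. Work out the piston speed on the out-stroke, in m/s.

v ≈ 0.381 m/s

In regeneration the rod-end outflow joins the pump flow into the cap end, so the net volume the pump must supply per unit advance equals the rod cross-section area.
Rod cross-section A_rod = π/4 × (66.9 mm)² = 3515 mm^2
v = Q_pump / A_rod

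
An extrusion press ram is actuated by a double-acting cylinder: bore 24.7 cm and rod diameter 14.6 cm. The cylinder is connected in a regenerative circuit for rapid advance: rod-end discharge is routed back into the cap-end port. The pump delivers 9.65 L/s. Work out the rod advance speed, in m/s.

v ≈ 0.576 m/s

In regeneration the rod-end outflow joins the pump flow into the cap end, so the net volume the pump must supply per unit advance equals the rod cross-section area.
Rod cross-section A_rod = π/4 × (14.6 cm)² = 167.4 cm^2
v = Q_pump / A_rod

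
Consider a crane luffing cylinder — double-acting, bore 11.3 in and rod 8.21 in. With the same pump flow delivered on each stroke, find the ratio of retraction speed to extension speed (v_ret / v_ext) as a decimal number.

v_ret/v_ext ≈ 2.12

Cap-side area A_cap = π/4 × (11.3 in)² = 100.3 in^2
Rod-side annular area A_ann = π/4 × (11.3² − 8.21²) = 47.35 in^2
For equal Q, v ∝ 1/A, so v_ret/v_ext = A_cap/A_ann.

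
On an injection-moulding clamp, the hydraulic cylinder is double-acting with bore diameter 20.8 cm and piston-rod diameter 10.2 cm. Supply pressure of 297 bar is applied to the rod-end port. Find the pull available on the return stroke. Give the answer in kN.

Rod-side annular area A_ann = π/4 × (20.8² − 10.2²) = 258.1 cm^2
On retraction the pressure acts on the annular area (bore minus rod).
F = P × A_ann

F ≈ 767 kN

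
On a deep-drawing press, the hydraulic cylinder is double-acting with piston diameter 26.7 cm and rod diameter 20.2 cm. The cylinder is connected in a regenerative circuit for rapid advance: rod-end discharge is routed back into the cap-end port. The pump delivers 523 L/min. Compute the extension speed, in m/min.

v ≈ 16.3 m/min

In regeneration the rod-end outflow joins the pump flow into the cap end, so the net volume the pump must supply per unit advance equals the rod cross-section area.
Rod cross-section A_rod = π/4 × (20.2 cm)² = 320.5 cm^2
v = Q_pump / A_rod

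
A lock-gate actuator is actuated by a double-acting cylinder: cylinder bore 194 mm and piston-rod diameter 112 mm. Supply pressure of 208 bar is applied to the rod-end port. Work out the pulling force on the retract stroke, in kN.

Rod-side annular area A_ann = π/4 × (194² − 112²) = 19710 mm^2
On retraction the pressure acts on the annular area (bore minus rod).
F = P × A_ann

F ≈ 410 kN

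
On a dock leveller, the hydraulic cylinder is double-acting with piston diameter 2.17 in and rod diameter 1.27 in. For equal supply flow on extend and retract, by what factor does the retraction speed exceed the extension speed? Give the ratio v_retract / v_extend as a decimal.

v_ret/v_ext ≈ 1.52

Cap-side area A_cap = π/4 × (2.17 in)² = 3.698 in^2
Rod-side annular area A_ann = π/4 × (2.17² − 1.27²) = 2.432 in^2
For equal Q, v ∝ 1/A, so v_ret/v_ext = A_cap/A_ann.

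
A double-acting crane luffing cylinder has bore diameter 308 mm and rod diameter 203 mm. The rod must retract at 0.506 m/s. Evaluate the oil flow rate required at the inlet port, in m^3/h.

Rod-side annular area A_ann = π/4 × (308² − 203²) = 42140 mm^2
Q = A × v

Q ≈ 76.8 m^3/h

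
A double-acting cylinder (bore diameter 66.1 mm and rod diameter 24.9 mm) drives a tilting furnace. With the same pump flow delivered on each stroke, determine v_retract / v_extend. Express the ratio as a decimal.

v_ret/v_ext ≈ 1.17

Cap-side area A_cap = π/4 × (66.1 mm)² = 3432 mm^2
Rod-side annular area A_ann = π/4 × (66.1² − 24.9²) = 2945 mm^2
For equal Q, v ∝ 1/A, so v_ret/v_ext = A_cap/A_ann.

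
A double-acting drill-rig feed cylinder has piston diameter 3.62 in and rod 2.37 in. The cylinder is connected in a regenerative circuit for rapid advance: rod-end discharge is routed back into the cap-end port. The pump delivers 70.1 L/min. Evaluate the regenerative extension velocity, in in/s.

In regeneration the rod-end outflow joins the pump flow into the cap end, so the net volume the pump must supply per unit advance equals the rod cross-section area.
Rod cross-section A_rod = π/4 × (2.37 in)² = 4.412 in^2
v = Q_pump / A_rod

v ≈ 16.2 in/s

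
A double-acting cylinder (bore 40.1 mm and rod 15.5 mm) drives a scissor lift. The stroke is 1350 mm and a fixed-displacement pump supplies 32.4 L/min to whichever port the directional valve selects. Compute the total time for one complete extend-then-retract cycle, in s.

t ≈ 5.84 s

Cap-side area A_cap = π/4 × (40.1 mm)² = 1263 mm^2
Rod-side annular area A_ann = π/4 × (40.1² − 15.5²) = 1074 mm^2
t_ext = A_cap·L/Q = 3.157 s
t_ret = A_ann·L/Q = 2.686 s
t_cycle = t_ext + t_ret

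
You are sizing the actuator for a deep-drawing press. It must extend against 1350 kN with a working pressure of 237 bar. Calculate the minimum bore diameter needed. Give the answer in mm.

D ≈ 269 mm

Extension force acts on the full piston face: F = P × (π/4)D².
D = √(4F / (πP)) = √(4 × 1350 kN / (π × 237 bar))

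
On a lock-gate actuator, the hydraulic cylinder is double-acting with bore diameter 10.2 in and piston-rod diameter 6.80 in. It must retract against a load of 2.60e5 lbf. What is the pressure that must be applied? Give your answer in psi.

Rod-side annular area A_ann = π/4 × (10.2² − 6.80²) = 45.40 in^2
Retraction: pressure acts on the annular area.
P = F / A = 2.60e5 lbf / A

P ≈ 5730 psi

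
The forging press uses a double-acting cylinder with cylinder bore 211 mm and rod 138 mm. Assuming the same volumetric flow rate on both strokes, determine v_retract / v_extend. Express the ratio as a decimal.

v_ret/v_ext ≈ 1.75

Cap-side area A_cap = π/4 × (211 mm)² = 34970 mm^2
Rod-side annular area A_ann = π/4 × (211² − 138²) = 20010 mm^2
For equal Q, v ∝ 1/A, so v_ret/v_ext = A_cap/A_ann.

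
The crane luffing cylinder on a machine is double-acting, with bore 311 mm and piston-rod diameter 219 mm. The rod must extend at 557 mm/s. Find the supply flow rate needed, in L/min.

Q ≈ 2540 L/min

Cap-side area A_cap = π/4 × (311 mm)² = 75960 mm^2
Q = A × v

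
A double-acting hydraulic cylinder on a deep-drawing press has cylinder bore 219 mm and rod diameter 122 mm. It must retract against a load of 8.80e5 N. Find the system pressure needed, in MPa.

P ≈ 33.9 MPa

Rod-side annular area A_ann = π/4 × (219² − 122²) = 25980 mm^2
Retraction: pressure acts on the annular area.
P = F / A = 8.80e5 N / A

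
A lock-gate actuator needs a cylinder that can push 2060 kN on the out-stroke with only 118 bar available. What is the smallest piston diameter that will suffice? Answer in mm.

Extension force acts on the full piston face: F = P × (π/4)D².
D = √(4F / (πP)) = √(4 × 2060 kN / (π × 118 bar))

D ≈ 471 mm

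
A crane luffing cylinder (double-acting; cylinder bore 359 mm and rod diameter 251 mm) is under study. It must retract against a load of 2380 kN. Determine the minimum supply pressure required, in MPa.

Rod-side annular area A_ann = π/4 × (359² − 251²) = 51740 mm^2
Retraction: pressure acts on the annular area.
P = F / A = 2380 kN / A

P ≈ 46.0 MPa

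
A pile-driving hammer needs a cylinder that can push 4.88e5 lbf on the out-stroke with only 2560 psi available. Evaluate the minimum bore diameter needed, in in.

Extension force acts on the full piston face: F = P × (π/4)D².
D = √(4F / (πP)) = √(4 × 4.88e5 lbf / (π × 2560 psi))

D ≈ 15.6 in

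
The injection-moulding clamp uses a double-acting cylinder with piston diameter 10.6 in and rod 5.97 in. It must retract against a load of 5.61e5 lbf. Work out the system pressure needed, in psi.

P ≈ 9310 psi

Rod-side annular area A_ann = π/4 × (10.6² − 5.97²) = 60.26 in^2
Retraction: pressure acts on the annular area.
P = F / A = 5.61e5 lbf / A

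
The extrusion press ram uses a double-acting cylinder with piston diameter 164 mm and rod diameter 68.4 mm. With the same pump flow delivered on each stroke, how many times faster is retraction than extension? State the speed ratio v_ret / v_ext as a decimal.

Cap-side area A_cap = π/4 × (164 mm)² = 21120 mm^2
Rod-side annular area A_ann = π/4 × (164² − 68.4²) = 17450 mm^2
For equal Q, v ∝ 1/A, so v_ret/v_ext = A_cap/A_ann.

v_ret/v_ext ≈ 1.21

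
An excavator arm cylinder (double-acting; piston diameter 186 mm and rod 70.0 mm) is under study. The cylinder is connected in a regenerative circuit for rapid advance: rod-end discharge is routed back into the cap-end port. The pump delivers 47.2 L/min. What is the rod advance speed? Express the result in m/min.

v ≈ 12.3 m/min

In regeneration the rod-end outflow joins the pump flow into the cap end, so the net volume the pump must supply per unit advance equals the rod cross-section area.
Rod cross-section A_rod = π/4 × (70.0 mm)² = 3848 mm^2
v = Q_pump / A_rod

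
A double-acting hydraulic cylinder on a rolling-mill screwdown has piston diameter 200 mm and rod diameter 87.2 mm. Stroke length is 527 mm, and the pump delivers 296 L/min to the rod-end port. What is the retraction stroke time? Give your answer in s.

t ≈ 2.72 s

Rod-side annular area A_ann = π/4 × (200² − 87.2²) = 25440 mm^2
Swept volume V = A × L; t = V / Q = A·L / Q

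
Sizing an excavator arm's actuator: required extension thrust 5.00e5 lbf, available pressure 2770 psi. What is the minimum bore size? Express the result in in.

D ≈ 15.2 in

Extension force acts on the full piston face: F = P × (π/4)D².
D = √(4F / (πP)) = √(4 × 5.00e5 lbf / (π × 2770 psi))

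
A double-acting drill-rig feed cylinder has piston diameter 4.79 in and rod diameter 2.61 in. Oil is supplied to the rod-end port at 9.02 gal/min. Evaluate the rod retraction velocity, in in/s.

Rod-side annular area A_ann = π/4 × (4.79² − 2.61²) = 12.67 in^2
Flow into the rod-end port fills the annular volume.
v = Q / A

v ≈ 2.74 in/s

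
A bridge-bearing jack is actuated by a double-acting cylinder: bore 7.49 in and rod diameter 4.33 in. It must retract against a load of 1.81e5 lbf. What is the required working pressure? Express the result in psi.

Rod-side annular area A_ann = π/4 × (7.49² − 4.33²) = 29.34 in^2
Retraction: pressure acts on the annular area.
P = F / A = 1.81e5 lbf / A

P ≈ 6170 psi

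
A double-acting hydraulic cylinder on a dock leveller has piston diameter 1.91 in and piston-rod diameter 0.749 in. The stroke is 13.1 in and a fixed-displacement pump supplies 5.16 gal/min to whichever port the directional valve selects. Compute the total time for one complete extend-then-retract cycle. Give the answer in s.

t ≈ 3.49 s

Cap-side area A_cap = π/4 × (1.91 in)² = 2.865 in^2
Rod-side annular area A_ann = π/4 × (1.91² − 0.749²) = 2.425 in^2
t_ext = A_cap·L/Q = 1.889 s
t_ret = A_ann·L/Q = 1.599 s
t_cycle = t_ext + t_ret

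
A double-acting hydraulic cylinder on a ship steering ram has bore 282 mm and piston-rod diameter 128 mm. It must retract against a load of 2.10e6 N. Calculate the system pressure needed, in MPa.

Rod-side annular area A_ann = π/4 × (282² − 128²) = 49590 mm^2
Retraction: pressure acts on the annular area.
P = F / A = 2.10e6 N / A

P ≈ 42.3 MPa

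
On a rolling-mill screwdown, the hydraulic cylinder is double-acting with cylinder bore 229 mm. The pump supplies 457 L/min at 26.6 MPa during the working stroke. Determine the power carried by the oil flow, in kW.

W ≈ 203 kW

Hydraulic power = P × Q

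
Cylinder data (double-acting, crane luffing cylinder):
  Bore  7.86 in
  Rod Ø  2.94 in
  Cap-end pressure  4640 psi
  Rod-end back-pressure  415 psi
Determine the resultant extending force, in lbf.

F ≈ 2.08e5 lbf

Cap-side area A_cap = π/4 × (7.86 in)² = 48.52 in^2
Rod-side annular area A_ann = π/4 × (7.86² − 2.94²) = 41.73 in^2
Net thrust = P_cap·A_cap − P_rod·A_ann = 2.251e5 lbf − 17320 lbf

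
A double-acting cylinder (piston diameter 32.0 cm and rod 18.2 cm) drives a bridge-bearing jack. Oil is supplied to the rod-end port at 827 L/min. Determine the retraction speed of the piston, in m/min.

Rod-side annular area A_ann = π/4 × (32.0² − 18.2²) = 544.1 cm^2
Flow into the rod-end port fills the annular volume.
v = Q / A

v ≈ 15.2 m/min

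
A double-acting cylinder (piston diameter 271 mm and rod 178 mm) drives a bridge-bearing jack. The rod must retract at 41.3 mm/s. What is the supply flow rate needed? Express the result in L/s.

Q ≈ 1.35 L/s

Rod-side annular area A_ann = π/4 × (271² − 178²) = 32800 mm^2
Q = A × v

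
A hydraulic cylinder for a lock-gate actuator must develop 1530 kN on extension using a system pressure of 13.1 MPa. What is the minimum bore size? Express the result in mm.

Extension force acts on the full piston face: F = P × (π/4)D².
D = √(4F / (πP)) = √(4 × 1530 kN / (π × 13.1 MPa))

D ≈ 386 mm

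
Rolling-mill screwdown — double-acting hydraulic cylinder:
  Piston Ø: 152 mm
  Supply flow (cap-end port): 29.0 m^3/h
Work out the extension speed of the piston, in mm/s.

Cap-side area A_cap = π/4 × (152 mm)² = 18150 mm^2
v = Q / A

v ≈ 444 mm/s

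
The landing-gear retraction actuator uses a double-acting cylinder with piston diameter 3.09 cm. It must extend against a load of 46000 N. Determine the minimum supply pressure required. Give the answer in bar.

P ≈ 613 bar

Cap-side area A_cap = π/4 × (3.09 cm)² = 7.499 cm^2
P = F / A = 46000 N / A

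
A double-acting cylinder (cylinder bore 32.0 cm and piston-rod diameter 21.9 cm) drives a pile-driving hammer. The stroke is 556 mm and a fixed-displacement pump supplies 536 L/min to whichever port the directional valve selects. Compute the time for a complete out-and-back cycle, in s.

t ≈ 7.67 s

Cap-side area A_cap = π/4 × (32.0 cm)² = 804.2 cm^2
Rod-side annular area A_ann = π/4 × (32.0² − 21.9²) = 427.6 cm^2
t_ext = A_cap·L/Q = 5.006 s
t_ret = A_ann·L/Q = 2.661 s
t_cycle = t_ext + t_ret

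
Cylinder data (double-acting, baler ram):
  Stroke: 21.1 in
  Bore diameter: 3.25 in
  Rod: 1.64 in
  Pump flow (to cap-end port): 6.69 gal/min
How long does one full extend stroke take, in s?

Cap-side area A_cap = π/4 × (3.25 in)² = 8.296 in^2
Swept volume V = A × L; t = V / Q = A·L / Q

t ≈ 6.80 s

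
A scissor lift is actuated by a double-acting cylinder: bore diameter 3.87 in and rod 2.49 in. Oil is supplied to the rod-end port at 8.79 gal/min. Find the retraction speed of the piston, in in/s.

v ≈ 4.91 in/s

Rod-side annular area A_ann = π/4 × (3.87² − 2.49²) = 6.893 in^2
Flow into the rod-end port fills the annular volume.
v = Q / A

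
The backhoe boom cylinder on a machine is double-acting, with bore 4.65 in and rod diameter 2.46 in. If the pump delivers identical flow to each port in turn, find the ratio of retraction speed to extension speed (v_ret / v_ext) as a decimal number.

v_ret/v_ext ≈ 1.39

Cap-side area A_cap = π/4 × (4.65 in)² = 16.98 in^2
Rod-side annular area A_ann = π/4 × (4.65² − 2.46²) = 12.23 in^2
For equal Q, v ∝ 1/A, so v_ret/v_ext = A_cap/A_ann.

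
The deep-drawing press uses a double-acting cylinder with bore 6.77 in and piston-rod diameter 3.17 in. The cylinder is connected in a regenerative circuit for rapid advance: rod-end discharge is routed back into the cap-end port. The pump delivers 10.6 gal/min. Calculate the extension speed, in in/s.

In regeneration the rod-end outflow joins the pump flow into the cap end, so the net volume the pump must supply per unit advance equals the rod cross-section area.
Rod cross-section A_rod = π/4 × (3.17 in)² = 7.892 in^2
v = Q_pump / A_rod

v ≈ 5.17 in/s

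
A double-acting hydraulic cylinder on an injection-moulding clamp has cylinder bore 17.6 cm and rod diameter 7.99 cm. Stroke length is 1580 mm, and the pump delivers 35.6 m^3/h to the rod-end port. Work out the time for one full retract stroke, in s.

Rod-side annular area A_ann = π/4 × (17.6² − 7.99²) = 193.1 cm^2
Swept volume V = A × L; t = V / Q = A·L / Q

t ≈ 3.09 s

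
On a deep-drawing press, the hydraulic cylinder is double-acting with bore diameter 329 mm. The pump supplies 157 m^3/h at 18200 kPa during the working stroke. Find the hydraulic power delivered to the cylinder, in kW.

W ≈ 794 kW

Hydraulic power = P × Q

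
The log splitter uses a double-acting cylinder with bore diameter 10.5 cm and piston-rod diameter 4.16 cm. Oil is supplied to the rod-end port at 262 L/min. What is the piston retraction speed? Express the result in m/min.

v ≈ 35.9 m/min

Rod-side annular area A_ann = π/4 × (10.5² − 4.16²) = 73.00 cm^2
Flow into the rod-end port fills the annular volume.
v = Q / A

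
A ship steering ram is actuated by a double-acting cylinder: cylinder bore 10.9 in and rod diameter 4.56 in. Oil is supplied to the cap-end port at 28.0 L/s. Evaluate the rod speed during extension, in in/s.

Cap-side area A_cap = π/4 × (10.9 in)² = 93.31 in^2
v = Q / A

v ≈ 18.3 in/s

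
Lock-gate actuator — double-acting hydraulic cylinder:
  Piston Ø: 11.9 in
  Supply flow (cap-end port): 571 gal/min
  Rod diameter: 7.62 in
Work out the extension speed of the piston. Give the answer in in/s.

v ≈ 19.8 in/s

Cap-side area A_cap = π/4 × (11.9 in)² = 111.2 in^2
v = Q / A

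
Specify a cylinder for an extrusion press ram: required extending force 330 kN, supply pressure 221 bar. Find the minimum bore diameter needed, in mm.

Extension force acts on the full piston face: F = P × (π/4)D².
D = √(4F / (πP)) = √(4 × 330 kN / (π × 221 bar))

D ≈ 138 mm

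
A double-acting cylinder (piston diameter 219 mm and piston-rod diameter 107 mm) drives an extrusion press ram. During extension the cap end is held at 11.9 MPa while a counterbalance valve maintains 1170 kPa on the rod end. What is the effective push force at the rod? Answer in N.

F ≈ 4.15e5 N

Cap-side area A_cap = π/4 × (219 mm)² = 37670 mm^2
Rod-side annular area A_ann = π/4 × (219² − 107²) = 28680 mm^2
Net thrust = P_cap·A_cap − P_rod·A_ann = 4.483e5 N − 33550 N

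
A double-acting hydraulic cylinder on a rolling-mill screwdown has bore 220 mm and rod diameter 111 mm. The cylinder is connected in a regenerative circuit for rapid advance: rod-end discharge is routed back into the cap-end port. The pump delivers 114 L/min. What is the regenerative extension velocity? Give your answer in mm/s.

In regeneration the rod-end outflow joins the pump flow into the cap end, so the net volume the pump must supply per unit advance equals the rod cross-section area.
Rod cross-section A_rod = π/4 × (111 mm)² = 9677 mm^2
v = Q_pump / A_rod

v ≈ 196 mm/s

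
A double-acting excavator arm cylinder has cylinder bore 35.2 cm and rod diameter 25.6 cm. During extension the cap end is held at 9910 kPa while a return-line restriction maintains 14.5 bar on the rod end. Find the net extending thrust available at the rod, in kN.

F ≈ 898 kN

Cap-side area A_cap = π/4 × (35.2 cm)² = 973.1 cm^2
Rod-side annular area A_ann = π/4 × (35.2² − 25.6²) = 458.4 cm^2
Net thrust = P_cap·A_cap − P_rod·A_ann = 964.4 kN − 66.47 kN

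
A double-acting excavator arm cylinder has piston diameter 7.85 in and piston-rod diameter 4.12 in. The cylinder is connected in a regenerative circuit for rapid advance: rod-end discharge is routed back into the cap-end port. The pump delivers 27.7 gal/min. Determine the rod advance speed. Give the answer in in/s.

v ≈ 8.00 in/s

In regeneration the rod-end outflow joins the pump flow into the cap end, so the net volume the pump must supply per unit advance equals the rod cross-section area.
Rod cross-section A_rod = π/4 × (4.12 in)² = 13.33 in^2
v = Q_pump / A_rod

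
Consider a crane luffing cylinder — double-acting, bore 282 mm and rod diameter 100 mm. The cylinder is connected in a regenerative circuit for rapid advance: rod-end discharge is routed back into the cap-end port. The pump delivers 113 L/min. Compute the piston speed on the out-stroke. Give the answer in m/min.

In regeneration the rod-end outflow joins the pump flow into the cap end, so the net volume the pump must supply per unit advance equals the rod cross-section area.
Rod cross-section A_rod = π/4 × (100 mm)² = 7854 mm^2
v = Q_pump / A_rod

v ≈ 14.4 m/min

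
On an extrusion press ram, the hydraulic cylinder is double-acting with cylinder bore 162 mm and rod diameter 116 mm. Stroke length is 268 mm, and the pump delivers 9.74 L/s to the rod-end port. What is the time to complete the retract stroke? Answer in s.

Rod-side annular area A_ann = π/4 × (162² − 116²) = 10040 mm^2
Swept volume V = A × L; t = V / Q = A·L / Q

t ≈ 0.276 s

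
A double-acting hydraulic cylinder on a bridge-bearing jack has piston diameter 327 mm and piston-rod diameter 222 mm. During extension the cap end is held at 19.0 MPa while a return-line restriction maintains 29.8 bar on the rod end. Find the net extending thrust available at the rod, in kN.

Cap-side area A_cap = π/4 × (327 mm)² = 83980 mm^2
Rod-side annular area A_ann = π/4 × (327² − 222²) = 45270 mm^2
Net thrust = P_cap·A_cap − P_rod·A_ann = 1596 kN − 134.9 kN

F ≈ 1460 kN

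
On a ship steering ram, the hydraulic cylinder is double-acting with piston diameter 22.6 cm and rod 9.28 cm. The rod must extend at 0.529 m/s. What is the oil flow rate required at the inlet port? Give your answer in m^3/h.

Cap-side area A_cap = π/4 × (22.6 cm)² = 401.1 cm^2
Q = A × v

Q ≈ 76.4 m^3/h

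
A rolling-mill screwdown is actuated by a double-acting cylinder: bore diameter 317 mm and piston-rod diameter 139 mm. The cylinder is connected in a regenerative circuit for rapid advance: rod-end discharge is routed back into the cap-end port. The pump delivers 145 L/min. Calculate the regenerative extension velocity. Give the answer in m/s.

v ≈ 0.159 m/s

In regeneration the rod-end outflow joins the pump flow into the cap end, so the net volume the pump must supply per unit advance equals the rod cross-section area.
Rod cross-section A_rod = π/4 × (139 mm)² = 15170 mm^2
v = Q_pump / A_rod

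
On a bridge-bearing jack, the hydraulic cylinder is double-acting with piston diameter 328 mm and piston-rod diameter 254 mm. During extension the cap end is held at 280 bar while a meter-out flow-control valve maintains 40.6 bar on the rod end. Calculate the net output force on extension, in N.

F ≈ 2.23e6 N

Cap-side area A_cap = π/4 × (328 mm)² = 84500 mm^2
Rod-side annular area A_ann = π/4 × (328² − 254²) = 33830 mm^2
Net thrust = P_cap·A_cap − P_rod·A_ann = 2.366e6 N − 1.373e5 N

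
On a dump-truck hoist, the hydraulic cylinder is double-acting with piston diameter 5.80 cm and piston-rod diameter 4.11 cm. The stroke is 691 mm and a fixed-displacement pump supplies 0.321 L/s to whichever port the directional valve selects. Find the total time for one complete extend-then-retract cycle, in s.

Cap-side area A_cap = π/4 × (5.80 cm)² = 26.42 cm^2
Rod-side annular area A_ann = π/4 × (5.80² − 4.11²) = 13.15 cm^2
t_ext = A_cap·L/Q = 5.687 s
t_ret = A_ann·L/Q = 2.832 s
t_cycle = t_ext + t_ret

t ≈ 8.52 s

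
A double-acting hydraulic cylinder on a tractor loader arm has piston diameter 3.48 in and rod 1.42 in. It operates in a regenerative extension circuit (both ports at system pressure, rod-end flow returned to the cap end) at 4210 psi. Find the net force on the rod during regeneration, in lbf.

With equal pressure on both faces, forces on the annular region cancel; the net push is pressure × rod cross-section.
Rod cross-section A_rod = π/4 × (1.42 in)² = 1.584 in^2
F = P × A_rod

F ≈ 6670 lbf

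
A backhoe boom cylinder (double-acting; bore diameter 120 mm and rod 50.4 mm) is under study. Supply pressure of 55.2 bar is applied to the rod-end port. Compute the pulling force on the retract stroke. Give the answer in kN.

F ≈ 51.4 kN

Rod-side annular area A_ann = π/4 × (120² − 50.4²) = 9315 mm^2
On retraction the pressure acts on the annular area (bore minus rod).
F = P × A_ann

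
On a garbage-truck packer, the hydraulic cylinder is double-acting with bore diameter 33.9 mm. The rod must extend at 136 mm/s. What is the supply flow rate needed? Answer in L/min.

Cap-side area A_cap = π/4 × (33.9 mm)² = 902.6 mm^2
Q = A × v

Q ≈ 7.37 L/min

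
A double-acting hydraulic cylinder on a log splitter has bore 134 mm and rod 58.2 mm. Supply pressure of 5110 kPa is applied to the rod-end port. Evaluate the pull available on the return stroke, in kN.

F ≈ 58.5 kN

Rod-side annular area A_ann = π/4 × (134² − 58.2²) = 11440 mm^2
On retraction the pressure acts on the annular area (bore minus rod).
F = P × A_ann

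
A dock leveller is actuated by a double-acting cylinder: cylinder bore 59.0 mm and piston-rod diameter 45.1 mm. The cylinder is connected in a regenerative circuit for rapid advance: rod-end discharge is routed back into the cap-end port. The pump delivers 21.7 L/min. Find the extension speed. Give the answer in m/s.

In regeneration the rod-end outflow joins the pump flow into the cap end, so the net volume the pump must supply per unit advance equals the rod cross-section area.
Rod cross-section A_rod = π/4 × (45.1 mm)² = 1598 mm^2
v = Q_pump / A_rod

v ≈ 0.226 m/s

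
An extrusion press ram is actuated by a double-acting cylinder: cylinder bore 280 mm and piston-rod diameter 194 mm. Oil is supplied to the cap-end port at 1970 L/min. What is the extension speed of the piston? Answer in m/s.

Cap-side area A_cap = π/4 × (280 mm)² = 61580 mm^2
v = Q / A

v ≈ 0.533 m/s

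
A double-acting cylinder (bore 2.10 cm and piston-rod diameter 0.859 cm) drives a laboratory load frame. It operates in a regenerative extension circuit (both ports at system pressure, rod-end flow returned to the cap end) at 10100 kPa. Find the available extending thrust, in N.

F ≈ 585 N

With equal pressure on both faces, forces on the annular region cancel; the net push is pressure × rod cross-section.
Rod cross-section A_rod = π/4 × (0.859 cm)² = 0.5795 cm^2
F = P × A_rod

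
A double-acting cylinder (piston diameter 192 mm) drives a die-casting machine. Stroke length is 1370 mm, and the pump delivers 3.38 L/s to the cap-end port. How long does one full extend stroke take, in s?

t ≈ 11.7 s

Cap-side area A_cap = π/4 × (192 mm)² = 28950 mm^2
Swept volume V = A × L; t = V / Q = A·L / Q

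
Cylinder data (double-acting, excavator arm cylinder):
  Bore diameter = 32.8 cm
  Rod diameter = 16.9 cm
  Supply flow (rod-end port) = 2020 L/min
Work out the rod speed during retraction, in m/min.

Rod-side annular area A_ann = π/4 × (32.8² − 16.9²) = 620.6 cm^2
Flow into the rod-end port fills the annular volume.
v = Q / A

v ≈ 32.5 m/min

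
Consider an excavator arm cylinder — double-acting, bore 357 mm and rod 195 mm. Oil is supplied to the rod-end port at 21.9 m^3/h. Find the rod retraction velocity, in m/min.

v ≈ 5.20 m/min

Rod-side annular area A_ann = π/4 × (357² − 195²) = 70230 mm^2
Flow into the rod-end port fills the annular volume.
v = Q / A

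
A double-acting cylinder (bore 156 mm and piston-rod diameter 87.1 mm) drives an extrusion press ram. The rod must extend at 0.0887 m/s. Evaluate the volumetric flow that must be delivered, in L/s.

Q ≈ 1.70 L/s

Cap-side area A_cap = π/4 × (156 mm)² = 19110 mm^2
Q = A × v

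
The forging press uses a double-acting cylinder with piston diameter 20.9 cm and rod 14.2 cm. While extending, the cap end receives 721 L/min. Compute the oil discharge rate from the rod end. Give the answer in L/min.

Cap-side area A_cap = π/4 × (20.9 cm)² = 343.1 cm^2
Rod-side annular area A_ann = π/4 × (20.9² − 14.2²) = 184.7 cm^2
Piston speed v = Q_in/A_cap; rod-end outflow Q_out = v × A_ann = Q_in × A_ann/A_cap.

Q_out ≈ 388 L/min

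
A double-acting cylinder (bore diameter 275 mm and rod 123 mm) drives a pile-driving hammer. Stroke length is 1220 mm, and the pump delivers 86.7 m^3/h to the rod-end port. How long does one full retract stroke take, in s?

t ≈ 2.41 s

Rod-side annular area A_ann = π/4 × (275² − 123²) = 47510 mm^2
Swept volume V = A × L; t = V / Q = A·L / Q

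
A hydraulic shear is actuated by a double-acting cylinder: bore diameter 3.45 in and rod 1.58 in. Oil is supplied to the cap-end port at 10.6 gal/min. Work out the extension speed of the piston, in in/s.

Cap-side area A_cap = π/4 × (3.45 in)² = 9.348 in^2
v = Q / A

v ≈ 4.37 in/s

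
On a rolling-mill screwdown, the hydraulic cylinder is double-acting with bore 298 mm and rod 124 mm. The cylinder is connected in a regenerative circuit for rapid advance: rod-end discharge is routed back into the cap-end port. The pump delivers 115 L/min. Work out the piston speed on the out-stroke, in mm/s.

In regeneration the rod-end outflow joins the pump flow into the cap end, so the net volume the pump must supply per unit advance equals the rod cross-section area.
Rod cross-section A_rod = π/4 × (124 mm)² = 12080 mm^2
v = Q_pump / A_rod

v ≈ 159 mm/s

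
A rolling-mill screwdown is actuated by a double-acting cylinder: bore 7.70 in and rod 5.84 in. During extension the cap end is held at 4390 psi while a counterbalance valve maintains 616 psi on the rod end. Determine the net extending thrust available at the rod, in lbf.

F ≈ 1.92e5 lbf

Cap-side area A_cap = π/4 × (7.70 in)² = 46.57 in^2
Rod-side annular area A_ann = π/4 × (7.70² − 5.84²) = 19.78 in^2
Net thrust = P_cap·A_cap − P_rod·A_ann = 2.044e5 lbf − 12180 lbf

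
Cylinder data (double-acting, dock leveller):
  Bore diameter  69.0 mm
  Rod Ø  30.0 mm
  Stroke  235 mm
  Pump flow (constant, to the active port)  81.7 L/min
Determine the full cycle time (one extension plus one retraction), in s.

Cap-side area A_cap = π/4 × (69.0 mm)² = 3739 mm^2
Rod-side annular area A_ann = π/4 × (69.0² − 30.0²) = 3032 mm^2
t_ext = A_cap·L/Q = 0.6453 s
t_ret = A_ann·L/Q = 0.5233 s
t_cycle = t_ext + t_ret

t ≈ 1.17 s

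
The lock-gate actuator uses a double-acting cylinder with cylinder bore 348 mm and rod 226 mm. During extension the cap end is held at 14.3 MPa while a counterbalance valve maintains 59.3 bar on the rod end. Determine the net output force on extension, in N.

F ≈ 1.03e6 N

Cap-side area A_cap = π/4 × (348 mm)² = 95110 mm^2
Rod-side annular area A_ann = π/4 × (348² − 226²) = 55000 mm^2
Net thrust = P_cap·A_cap − P_rod·A_ann = 1.360e6 N − 3.261e5 N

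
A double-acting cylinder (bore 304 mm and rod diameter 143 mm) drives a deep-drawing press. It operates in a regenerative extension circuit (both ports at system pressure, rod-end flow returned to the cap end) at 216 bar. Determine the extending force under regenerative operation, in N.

With equal pressure on both faces, forces on the annular region cancel; the net push is pressure × rod cross-section.
Rod cross-section A_rod = π/4 × (143 mm)² = 16060 mm^2
F = P × A_rod

F ≈ 3.47e5 N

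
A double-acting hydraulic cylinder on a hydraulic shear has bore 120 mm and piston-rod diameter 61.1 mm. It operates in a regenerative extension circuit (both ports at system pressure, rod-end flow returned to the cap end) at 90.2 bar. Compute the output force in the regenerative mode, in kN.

With equal pressure on both faces, forces on the annular region cancel; the net push is pressure × rod cross-section.
Rod cross-section A_rod = π/4 × (61.1 mm)² = 2932 mm^2
F = P × A_rod

F ≈ 26.4 kN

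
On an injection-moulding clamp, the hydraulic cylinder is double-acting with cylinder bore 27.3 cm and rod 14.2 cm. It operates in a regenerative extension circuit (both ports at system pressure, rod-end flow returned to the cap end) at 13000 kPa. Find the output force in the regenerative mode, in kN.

With equal pressure on both faces, forces on the annular region cancel; the net push is pressure × rod cross-section.
Rod cross-section A_rod = π/4 × (14.2 cm)² = 158.4 cm^2
F = P × A_rod

F ≈ 206 kN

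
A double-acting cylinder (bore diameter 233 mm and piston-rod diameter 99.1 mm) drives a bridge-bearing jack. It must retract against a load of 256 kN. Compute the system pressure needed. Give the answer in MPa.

P ≈ 7.33 MPa

Rod-side annular area A_ann = π/4 × (233² − 99.1²) = 34930 mm^2
Retraction: pressure acts on the annular area.
P = F / A = 256 kN / A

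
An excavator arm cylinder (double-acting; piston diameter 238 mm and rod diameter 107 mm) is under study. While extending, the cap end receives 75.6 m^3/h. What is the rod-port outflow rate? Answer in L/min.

Q_out ≈ 1010 L/min

Cap-side area A_cap = π/4 × (238 mm)² = 44490 mm^2
Rod-side annular area A_ann = π/4 × (238² − 107²) = 35500 mm^2
Piston speed v = Q_in/A_cap; rod-end outflow Q_out = v × A_ann = Q_in × A_ann/A_cap.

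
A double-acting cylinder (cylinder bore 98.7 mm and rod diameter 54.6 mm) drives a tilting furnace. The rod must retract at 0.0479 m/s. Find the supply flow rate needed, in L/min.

Q ≈ 15.3 L/min

Rod-side annular area A_ann = π/4 × (98.7² − 54.6²) = 5310 mm^2
Q = A × v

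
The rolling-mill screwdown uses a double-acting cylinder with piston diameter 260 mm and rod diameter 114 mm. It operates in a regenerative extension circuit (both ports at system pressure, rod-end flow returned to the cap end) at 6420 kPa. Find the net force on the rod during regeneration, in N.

F ≈ 65500 N

With equal pressure on both faces, forces on the annular region cancel; the net push is pressure × rod cross-section.
Rod cross-section A_rod = π/4 × (114 mm)² = 10210 mm^2
F = P × A_rod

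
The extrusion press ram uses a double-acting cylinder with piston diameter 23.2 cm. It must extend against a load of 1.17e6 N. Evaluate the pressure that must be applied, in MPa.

Cap-side area A_cap = π/4 × (23.2 cm)² = 422.7 cm^2
P = F / A = 1.17e6 N / A

P ≈ 27.7 MPa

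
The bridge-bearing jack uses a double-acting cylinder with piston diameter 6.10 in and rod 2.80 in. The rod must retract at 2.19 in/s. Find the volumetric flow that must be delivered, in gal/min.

Rod-side annular area A_ann = π/4 × (6.10² − 2.80²) = 23.07 in^2
Q = A × v

Q ≈ 13.1 gal/min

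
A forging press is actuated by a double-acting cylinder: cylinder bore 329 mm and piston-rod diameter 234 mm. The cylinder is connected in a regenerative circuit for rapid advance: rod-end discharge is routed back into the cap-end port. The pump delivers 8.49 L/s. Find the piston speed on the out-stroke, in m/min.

In regeneration the rod-end outflow joins the pump flow into the cap end, so the net volume the pump must supply per unit advance equals the rod cross-section area.
Rod cross-section A_rod = π/4 × (234 mm)² = 43010 mm^2
v = Q_pump / A_rod

v ≈ 11.8 m/min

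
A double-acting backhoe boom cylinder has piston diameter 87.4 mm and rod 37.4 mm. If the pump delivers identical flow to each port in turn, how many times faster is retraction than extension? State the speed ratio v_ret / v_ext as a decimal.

Cap-side area A_cap = π/4 × (87.4 mm)² = 5999 mm^2
Rod-side annular area A_ann = π/4 × (87.4² − 37.4²) = 4901 mm^2
For equal Q, v ∝ 1/A, so v_ret/v_ext = A_cap/A_ann.

v_ret/v_ext ≈ 1.22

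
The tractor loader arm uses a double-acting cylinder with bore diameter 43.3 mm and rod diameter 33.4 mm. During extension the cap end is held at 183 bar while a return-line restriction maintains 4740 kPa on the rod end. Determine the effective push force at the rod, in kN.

Cap-side area A_cap = π/4 × (43.3 mm)² = 1473 mm^2
Rod-side annular area A_ann = π/4 × (43.3² − 33.4²) = 596.4 mm^2
Net thrust = P_cap·A_cap − P_rod·A_ann = 26.95 kN − 2.827 kN

F ≈ 24.1 kN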